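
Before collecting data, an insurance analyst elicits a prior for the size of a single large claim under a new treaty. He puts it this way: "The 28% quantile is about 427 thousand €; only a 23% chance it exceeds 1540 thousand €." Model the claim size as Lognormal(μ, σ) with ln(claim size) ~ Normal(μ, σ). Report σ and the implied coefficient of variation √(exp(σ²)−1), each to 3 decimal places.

σ ≈ 0.971, CV ≈ 1.251

If T ~ Lognormal(μ,σ) then ln T ~ Normal(μ,σ), so the p-quantile of ln T is μ + z_p·σ.
ln(427) = 6.057 and ln(1540) = 7.34; z_{0.28} = -0.5828, z_{0.77} = 0.7388.
σ = (7.34 − 6.057)/(0.7388 − (-0.5828)) = 0.971.
μ = 6.057 − (-0.5828)·0.971 = 6.622.
CV = √(exp(σ²)−1) = √(exp(0.9420)−1) = 1.251.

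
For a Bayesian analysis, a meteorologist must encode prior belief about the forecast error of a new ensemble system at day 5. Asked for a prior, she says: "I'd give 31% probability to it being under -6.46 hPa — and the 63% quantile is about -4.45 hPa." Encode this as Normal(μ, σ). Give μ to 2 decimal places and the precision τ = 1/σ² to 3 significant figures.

For Normal(μ,σ), the p-quantile is μ + z_p·σ. Here z_{0.31} = -0.4959, z_{0.63} = 0.3319.
So -6.46 = μ − 0.4959σ and -4.45 = μ + 0.3319σ.
Subtracting: σ = (-4.45 − -6.46)/(0.3319 − (-0.4959)) = 2.43.
Then μ = -6.46 − (-0.4959)·2.43 = -5.26.
Precision τ = 1/σ² = 1/2.428² = 0.17.

μ = -5.26, τ = 0.17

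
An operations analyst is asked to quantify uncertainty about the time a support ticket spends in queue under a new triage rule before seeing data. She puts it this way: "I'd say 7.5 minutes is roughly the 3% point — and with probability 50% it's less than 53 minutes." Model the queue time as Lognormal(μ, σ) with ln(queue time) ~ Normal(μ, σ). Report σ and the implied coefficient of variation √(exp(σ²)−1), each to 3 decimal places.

σ ≈ 1.040, CV ≈ 1.395

If T ~ Lognormal(μ,σ) then ln T ~ Normal(μ,σ), so the p-quantile of ln T is μ + z_p·σ.
ln(7.5) = 2.015 and ln(53) = 3.97; z_{0.03} = -1.881, z_{0.5} = 0.
σ = (3.97 − 2.015)/(0 − (-1.881)) = 1.040.
μ = 2.015 − (-1.881)·1.040 = 3.970.
CV = √(exp(σ²)−1) = √(exp(1.0809)−1) = 1.395.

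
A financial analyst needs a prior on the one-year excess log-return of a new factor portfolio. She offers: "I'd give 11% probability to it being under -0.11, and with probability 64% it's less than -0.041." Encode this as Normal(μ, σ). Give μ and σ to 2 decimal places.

μ = -0.06, σ = 0.04

For Normal(μ,σ), the p-quantile is μ + z_p·σ. Here z_{0.11} = -1.227, z_{0.64} = 0.3585.
So -0.11 = μ − 1.227σ and -0.041 = μ + 0.3585σ.
Subtracting: σ = (-0.041 − -0.11)/(0.3585 − (-1.227)) = 0.04.
Then μ = -0.11 − (-1.227)·0.04 = -0.06.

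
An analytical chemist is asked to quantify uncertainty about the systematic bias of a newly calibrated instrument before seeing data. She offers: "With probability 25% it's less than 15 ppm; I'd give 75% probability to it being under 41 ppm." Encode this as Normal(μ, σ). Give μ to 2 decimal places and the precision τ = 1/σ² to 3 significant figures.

μ = 28.00, τ = 0.00269

The p-quantile of Normal(μ,σ) is μ + z_p·σ, with z_{0.25} = -0.6745 and z_{0.75} = 0.6745.
Eliminate σ: μ = (z₂·x₁ − z₁·x₂)/(z₂ − z₁) = (0.6745·15 − (-0.6745)·41)/1.349 = 28.00.
Then σ = (x₂ − x₁)/(z₂ − z₁) = (41 − 15)/1.349 = 19.27.
Precision τ = 1/σ² = 1/19.27² = 0.00269.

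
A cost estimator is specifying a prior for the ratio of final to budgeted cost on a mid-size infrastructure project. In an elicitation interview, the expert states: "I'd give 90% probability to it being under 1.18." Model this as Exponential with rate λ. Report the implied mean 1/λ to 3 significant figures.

P(T < 1.18) = 1 − e^(−λ·1.18) = 0.9, so λ = −ln(1−0.9)/1.18 = −ln(0.1)/1.18 = 1.95.
Mean = 1/λ = 0.512.

mean ≈ 0.512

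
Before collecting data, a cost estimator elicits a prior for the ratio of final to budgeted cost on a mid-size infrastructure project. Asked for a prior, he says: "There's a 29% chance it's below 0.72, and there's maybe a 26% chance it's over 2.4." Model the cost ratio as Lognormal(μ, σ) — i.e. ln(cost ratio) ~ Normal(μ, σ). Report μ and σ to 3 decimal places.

If T ~ Lognormal(μ,σ) then ln T ~ Normal(μ,σ), so the p-quantile of ln T is μ + z_p·σ.
ln(0.72) = -0.3285 and ln(2.4) = 0.8755; z_{0.29} = -0.5534, z_{0.74} = 0.6433.
σ = (0.8755 − -0.3285)/(0.6433 − (-0.5534)) = 1.006.
μ = -0.3285 − (-0.5534)·1.006 = 0.228.

μ ≈ 0.228, σ ≈ 1.006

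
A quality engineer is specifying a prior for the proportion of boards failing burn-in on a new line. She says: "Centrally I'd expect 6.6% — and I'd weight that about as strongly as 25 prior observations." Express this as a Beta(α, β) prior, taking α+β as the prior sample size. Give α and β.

Under the effective-sample-size interpretation, Beta(α, β) has prior mean α/(α+β) and prior sample size α+β.
So α+β = 25 and α/(α+β) = 0.066, giving α = 0.066·25 = 1.65 and β = 25 − 1.65 = 23.35.

α = 1.65, β = 23.35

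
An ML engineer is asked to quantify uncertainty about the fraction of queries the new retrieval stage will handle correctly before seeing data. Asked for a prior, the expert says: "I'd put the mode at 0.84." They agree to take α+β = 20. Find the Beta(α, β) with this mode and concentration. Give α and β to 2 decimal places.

For α,β > 1 the Beta mode is (α−1)/(α+β−2). With α+β = 20, the mode is (α−1)/18.
Set (α−1)/18 = 0.84 → α = 1 + 0.84·18 = 16.12.
β = 20 − α = 3.88.

α = 16.12, β = 3.88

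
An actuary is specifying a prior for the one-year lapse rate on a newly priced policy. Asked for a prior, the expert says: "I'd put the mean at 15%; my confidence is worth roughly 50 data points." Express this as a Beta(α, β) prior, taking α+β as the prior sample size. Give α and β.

Under the effective-sample-size interpretation, Beta(α, β) has prior mean α/(α+β) and prior sample size α+β.
So α+β = 50 and α/(α+β) = 0.15, giving α = 0.15·50 = 7.5 and β = 50 − 7.5 = 42.5.

α = 7.5, β = 42.5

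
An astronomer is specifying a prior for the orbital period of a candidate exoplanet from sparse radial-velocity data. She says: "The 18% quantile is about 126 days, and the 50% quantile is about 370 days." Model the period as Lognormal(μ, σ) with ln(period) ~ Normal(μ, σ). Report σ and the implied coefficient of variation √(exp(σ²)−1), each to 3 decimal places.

σ ≈ 1.177, CV ≈ 1.730

If T ~ Lognormal(μ,σ) then ln T ~ Normal(μ,σ), so the p-quantile of ln T is μ + z_p·σ.
ln(126) = 4.836 and ln(370) = 5.914; z_{0.18} = -0.9154, z_{0.5} = 0.
σ = (5.914 − 4.836)/(0 − (-0.9154)) = 1.177.
μ = 4.836 − (-0.9154)·1.177 = 5.914.
CV = √(exp(σ²)−1) = √(exp(1.3849)−1) = 1.730.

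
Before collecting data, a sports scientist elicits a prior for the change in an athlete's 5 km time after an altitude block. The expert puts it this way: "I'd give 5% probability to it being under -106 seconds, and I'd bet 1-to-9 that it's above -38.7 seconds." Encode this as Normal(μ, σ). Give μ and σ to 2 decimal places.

The p-quantile of Normal(μ,σ) is μ + z_p·σ, with z_{0.05} = -1.645 and z_{0.9} = 1.282.
Eliminate σ: μ = (z₂·x₁ − z₁·x₂)/(z₂ − z₁) = (1.282·-106 − (-1.645)·-38.7)/2.926 = -68.17.
Then σ = (x₂ − x₁)/(z₂ − z₁) = (-38.7 − -106)/2.926 = 23.00.

μ = -68.17, σ = 23.00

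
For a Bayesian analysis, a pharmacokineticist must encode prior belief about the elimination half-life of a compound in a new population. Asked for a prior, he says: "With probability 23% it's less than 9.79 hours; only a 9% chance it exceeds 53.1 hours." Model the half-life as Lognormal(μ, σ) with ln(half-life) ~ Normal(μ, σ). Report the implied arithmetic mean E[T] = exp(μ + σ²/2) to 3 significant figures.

If T ~ Lognormal(μ,σ) then ln T ~ Normal(μ,σ), so the p-quantile of ln T is μ + z_p·σ.
ln(9.79) = 2.281 and ln(53.1) = 3.972; z_{0.23} = -0.7388, z_{0.91} = 1.341.
σ = (3.972 − 2.281)/(1.341 − (-0.7388)) = 0.813.
μ = 2.281 − (-0.7388)·0.813 = 2.882.
E[T] = exp(μ + σ²/2) = exp(2.882 + 0.3305) = 24.8 hours.

E[T] ≈ 24.8 hours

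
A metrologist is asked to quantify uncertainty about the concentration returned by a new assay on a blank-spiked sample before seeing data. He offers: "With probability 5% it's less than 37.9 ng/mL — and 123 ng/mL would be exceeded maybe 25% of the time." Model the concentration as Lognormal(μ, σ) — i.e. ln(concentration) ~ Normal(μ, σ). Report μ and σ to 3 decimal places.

μ ≈ 4.470, σ ≈ 0.508

If T ~ Lognormal(μ,σ) then ln T ~ Normal(μ,σ), so the p-quantile of ln T is μ + z_p·σ.
ln(37.9) = 3.635 and ln(123) = 4.812; z_{0.05} = -1.645, z_{0.75} = 0.6745.
σ = (4.812 − 3.635)/(0.6745 − (-1.645)) = 0.508.
μ = 3.635 − (-1.645)·0.508 = 4.470.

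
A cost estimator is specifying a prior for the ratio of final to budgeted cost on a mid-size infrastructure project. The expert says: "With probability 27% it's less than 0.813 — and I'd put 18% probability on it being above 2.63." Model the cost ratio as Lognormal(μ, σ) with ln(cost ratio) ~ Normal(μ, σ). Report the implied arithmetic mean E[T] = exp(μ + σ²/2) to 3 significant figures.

E[T] ≈ 1.75

If T ~ Lognormal(μ,σ) then ln T ~ Normal(μ,σ), so the p-quantile of ln T is μ + z_p·σ.
ln(0.813) = -0.207 and ln(2.63) = 0.967; z_{0.27} = -0.6128, z_{0.82} = 0.9154.
σ = (0.967 − -0.207)/(0.9154 − (-0.6128)) = 0.768.
μ = -0.207 − (-0.6128)·0.768 = 0.264.
E[T] = exp(μ + σ²/2) = exp(0.264 + 0.2951) = 1.75.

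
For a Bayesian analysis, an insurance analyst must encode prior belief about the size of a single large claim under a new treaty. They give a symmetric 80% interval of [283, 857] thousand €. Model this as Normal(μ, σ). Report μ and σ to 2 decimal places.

A symmetric 80% interval runs μ ± z·σ with z = 1.282.
Half-width = 287, so σ = 287/1.282 = 223.95.
μ is the interval midpoint, 570.00.

μ = 570.00, σ = 223.95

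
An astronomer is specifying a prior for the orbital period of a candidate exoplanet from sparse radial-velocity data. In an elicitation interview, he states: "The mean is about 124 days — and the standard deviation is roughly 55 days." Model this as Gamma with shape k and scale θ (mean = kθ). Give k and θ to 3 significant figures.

k ≈ 5.08, θ ≈ 24.4

For Gamma(k, scale θ): mean = kθ, variance = kθ², so CV = 1/√k.
CV = SD/mean = 55/124 = 0.4435, hence k = 1/CV² = 5.08.
Then θ = mean/k = 124/5.08 = 24.4.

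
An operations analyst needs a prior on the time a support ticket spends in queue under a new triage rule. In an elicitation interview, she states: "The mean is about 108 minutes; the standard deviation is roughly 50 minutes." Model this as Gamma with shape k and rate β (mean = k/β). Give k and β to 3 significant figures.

For Gamma(k, rate β): mean = k/β, variance = k/β², so CV = 1/√k.
CV = SD/mean = 50/108 = 0.463, hence k = 1/CV² = 4.67.
Then β = k/mean = 4.67/108 = 0.0432.

k ≈ 4.67, β ≈ 0.0432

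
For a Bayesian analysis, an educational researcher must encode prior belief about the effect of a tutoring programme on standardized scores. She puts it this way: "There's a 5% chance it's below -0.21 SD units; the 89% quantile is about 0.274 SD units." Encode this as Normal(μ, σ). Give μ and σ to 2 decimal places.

For Normal(μ,σ), the p-quantile is μ + z_p·σ. Here z_{0.05} = -1.645, z_{0.89} = 1.227.
So -0.21 = μ − 1.645σ and 0.274 = μ + 1.227σ.
Subtracting: σ = (0.274 − -0.21)/(1.227 − (-1.645)) = 0.17.
Then μ = -0.21 − (-1.645)·0.17 = 0.07.

μ = 0.07, σ = 0.17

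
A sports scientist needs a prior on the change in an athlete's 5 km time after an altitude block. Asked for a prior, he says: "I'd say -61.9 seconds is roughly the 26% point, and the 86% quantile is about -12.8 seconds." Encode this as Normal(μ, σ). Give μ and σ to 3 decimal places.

The p-quantile of Normal(μ,σ) is μ + z_p·σ, with z_{0.26} = -0.6433 and z_{0.86} = 1.08.
Eliminate σ: μ = (z₂·x₁ − z₁·x₂)/(z₂ − z₁) = (1.08·-61.9 − (-0.6433)·-12.8)/1.724 = -43.574.
Then σ = (x₂ − x₁)/(z₂ − z₁) = (-12.8 − -61.9)/1.724 = 28.486.

μ = -43.574, σ = 28.486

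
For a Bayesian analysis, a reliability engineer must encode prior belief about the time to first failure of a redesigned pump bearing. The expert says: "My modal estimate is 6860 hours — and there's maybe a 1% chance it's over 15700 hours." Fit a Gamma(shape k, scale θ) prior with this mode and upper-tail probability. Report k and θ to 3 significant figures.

k ≈ 7.98, θ ≈ 983

Gamma(k,θ) with k>1 has mode (k−1)θ, so θ = 6860/(k−1).
Need P(X < 15700) = 0.99 with θ tied to k this way. Start at k = 2, θ = 6860: P(X<15700) ≈ 0.667.
Too low — raise k to concentrate. Iterating converges to k ≈ 7.98.
Then θ = 6860/(7.98−1) ≈ 983.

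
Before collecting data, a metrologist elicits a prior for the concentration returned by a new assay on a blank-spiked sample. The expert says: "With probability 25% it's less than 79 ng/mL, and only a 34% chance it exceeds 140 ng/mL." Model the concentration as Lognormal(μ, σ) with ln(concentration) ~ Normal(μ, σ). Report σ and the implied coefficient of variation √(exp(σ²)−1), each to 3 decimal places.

σ ≈ 0.526, CV ≈ 0.565

If T ~ Lognormal(μ,σ) then ln T ~ Normal(μ,σ), so the p-quantile of ln T is μ + z_p·σ.
ln(79) = 4.369 and ln(140) = 4.942; z_{0.25} = -0.6745, z_{0.66} = 0.4125.
σ = (4.942 − 4.369)/(0.4125 − (-0.6745)) = 0.526.
μ = 4.369 − (-0.6745)·0.526 = 4.725.
CV = √(exp(σ²)−1) = √(exp(0.2771)−1) = 0.565.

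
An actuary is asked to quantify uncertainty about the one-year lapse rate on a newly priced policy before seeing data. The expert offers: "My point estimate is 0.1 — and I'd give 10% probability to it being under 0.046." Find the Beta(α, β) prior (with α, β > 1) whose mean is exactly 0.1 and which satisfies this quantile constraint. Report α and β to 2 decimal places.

α ≈ 4.09, β ≈ 36.81

With mean 0.1 fixed, write α = 0.1s, β = 0.9s where s = α+β.
Need P(θ < 0.046) = 0.1 under Beta(0.1s, 0.9s). Normal approximation: (q−m)/√(m(1−m)/s) ≈ z_{0.1} = -1.28, so s ≈ 0.1·0.9·(-1.28)²/(0.046−0.1)² = 50.7.
At s = 50.7: P(θ<0.046) ≈ 0.072. Adjusting to match 0.1 gives s ≈ 40.90.
So α = 0.1·40.90 ≈ 4.09, β = 0.9·40.90 ≈ 36.81.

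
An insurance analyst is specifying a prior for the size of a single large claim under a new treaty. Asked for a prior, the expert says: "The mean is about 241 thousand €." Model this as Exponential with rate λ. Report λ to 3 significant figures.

Exponential mean = 1/λ, so λ = 1/241.0 = 0.00415.

λ ≈ 0.00415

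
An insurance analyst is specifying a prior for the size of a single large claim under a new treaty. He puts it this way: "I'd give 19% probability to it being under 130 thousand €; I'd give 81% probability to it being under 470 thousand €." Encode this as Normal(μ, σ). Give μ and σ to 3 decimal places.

For Normal(μ,σ), the p-quantile is μ + z_p·σ. Here z_{0.19} = -0.8779, z_{0.81} = 0.8779.
So 130 = μ − 0.8779σ and 470 = μ + 0.8779σ.
Subtracting: σ = (470 − 130)/(0.8779 − (-0.8779)) = 193.645.
Then μ = 130 − (-0.8779)·193.645 = 300.000.

μ = 300.000, σ = 193.645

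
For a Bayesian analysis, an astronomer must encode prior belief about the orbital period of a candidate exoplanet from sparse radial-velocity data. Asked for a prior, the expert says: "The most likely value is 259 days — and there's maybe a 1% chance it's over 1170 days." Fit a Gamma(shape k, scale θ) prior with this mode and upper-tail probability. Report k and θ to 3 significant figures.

Gamma(k,θ) with k>1 has mode (k−1)θ, so θ = 259/(k−1).
Need P(X < 1170) = 0.99 with θ tied to k this way. Start at k = 2, θ = 259: P(X<1170) ≈ 0.940.
Too low — raise k to concentrate. Iterating converges to k ≈ 2.78.
Then θ = 259/(2.78−1) ≈ 146.

k ≈ 2.78, θ ≈ 146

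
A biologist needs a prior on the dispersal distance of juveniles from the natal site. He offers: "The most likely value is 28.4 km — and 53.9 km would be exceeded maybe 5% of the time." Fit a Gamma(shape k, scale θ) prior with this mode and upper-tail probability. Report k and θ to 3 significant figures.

k ≈ 7.77, θ ≈ 4.19

Gamma(k,θ) with k>1 has mode (k−1)θ, so θ = 28.4/(k−1).
Need P(X < 53.9) = 0.95 with θ tied to k this way. Start at k = 2, θ = 28.4: P(X<53.9) ≈ 0.566.
Too low — raise k to concentrate. Iterating converges to k ≈ 7.77.
Then θ = 28.4/(7.77−1) ≈ 4.19.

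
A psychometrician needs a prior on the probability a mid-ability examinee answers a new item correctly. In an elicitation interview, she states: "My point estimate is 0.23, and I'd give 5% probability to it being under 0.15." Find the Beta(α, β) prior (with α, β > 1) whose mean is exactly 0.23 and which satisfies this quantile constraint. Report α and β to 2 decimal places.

α ≈ 15.06, β ≈ 50.43

With mean 0.23 fixed, write α = 0.23s, β = 0.77s where s = α+β.
Need P(θ < 0.15) = 0.05 under Beta(0.23s, 0.77s). Normal approximation: (q−m)/√(m(1−m)/s) ≈ z_{0.05} = -1.64, so s ≈ 0.23·0.77·(-1.64)²/(0.15−0.23)² = 74.9.
At s = 74.9: P(θ<0.15) ≈ 0.039. Adjusting to match 0.05 gives s ≈ 65.50.
So α = 0.23·65.50 ≈ 15.06, β = 0.77·65.50 ≈ 50.43.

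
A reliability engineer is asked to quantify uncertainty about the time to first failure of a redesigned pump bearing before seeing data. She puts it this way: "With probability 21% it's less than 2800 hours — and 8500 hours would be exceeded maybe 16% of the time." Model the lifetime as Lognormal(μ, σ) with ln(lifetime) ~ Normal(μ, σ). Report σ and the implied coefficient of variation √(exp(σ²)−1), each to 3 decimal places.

If T ~ Lognormal(μ,σ) then ln T ~ Normal(μ,σ), so the p-quantile of ln T is μ + z_p·σ.
ln(2800) = 7.937 and ln(8500) = 9.048; z_{0.21} = -0.8064, z_{0.84} = 0.9945.
σ = (9.048 − 7.937)/(0.9945 − (-0.8064)) = 0.617.
μ = 7.937 − (-0.8064)·0.617 = 8.435.
CV = √(exp(σ²)−1) = √(exp(0.3802)−1) = 0.680.

σ ≈ 0.617, CV ≈ 0.680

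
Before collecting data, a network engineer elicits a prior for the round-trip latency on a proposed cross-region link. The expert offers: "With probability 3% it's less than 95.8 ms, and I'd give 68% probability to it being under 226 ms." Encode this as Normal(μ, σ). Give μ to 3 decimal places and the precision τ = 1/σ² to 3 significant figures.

The p-quantile of Normal(μ,σ) is μ + z_p·σ, with z_{0.03} = -1.881 and z_{0.68} = 0.4677.
Eliminate σ: μ = (z₂·x₁ − z₁·x₂)/(z₂ − z₁) = (0.4677·95.8 − (-1.881)·226)/2.348 = 200.071.
Then σ = (x₂ − x₁)/(z₂ − z₁) = (226 − 95.8)/2.348 = 55.440.
Precision τ = 1/σ² = 1/55.44² = 0.000325.

μ = 200.071, τ = 0.000325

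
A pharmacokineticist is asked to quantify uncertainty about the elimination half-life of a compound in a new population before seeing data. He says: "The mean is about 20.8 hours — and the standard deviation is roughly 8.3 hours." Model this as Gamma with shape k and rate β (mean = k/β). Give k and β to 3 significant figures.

For Gamma(k, rate β): mean = k/β, variance = k/β², so CV = 1/√k.
CV = SD/mean = 8.3/20.8 = 0.399, hence k = 1/CV² = 6.28.
Then β = k/mean = 6.28/20.8 = 0.302.

k ≈ 6.28, β ≈ 0.302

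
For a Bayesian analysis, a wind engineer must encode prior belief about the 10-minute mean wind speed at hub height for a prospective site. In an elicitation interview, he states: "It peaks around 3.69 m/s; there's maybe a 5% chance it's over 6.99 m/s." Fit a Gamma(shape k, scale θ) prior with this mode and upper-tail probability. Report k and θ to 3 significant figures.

k ≈ 7.81, θ ≈ 0.542

Gamma(k,θ) with k>1 has mode (k−1)θ, so θ = 3.69/(k−1).
Need P(X < 6.99) = 0.95 with θ tied to k this way. Start at k = 2, θ = 3.69: P(X<6.99) ≈ 0.565.
Too low — raise k to concentrate. Iterating converges to k ≈ 7.81.
Then θ = 3.69/(7.81−1) ≈ 0.542.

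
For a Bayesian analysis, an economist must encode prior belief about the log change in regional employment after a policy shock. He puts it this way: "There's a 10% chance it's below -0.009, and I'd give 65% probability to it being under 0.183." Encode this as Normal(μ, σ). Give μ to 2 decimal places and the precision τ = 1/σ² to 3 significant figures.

The p-quantile of Normal(μ,σ) is μ + z_p·σ, with z_{0.1} = -1.282 and z_{0.65} = 0.3853.
Eliminate σ: μ = (z₂·x₁ − z₁·x₂)/(z₂ − z₁) = (0.3853·-0.009 − (-1.282)·0.183)/1.667 = 0.14.
Then σ = (x₂ − x₁)/(z₂ − z₁) = (0.183 − -0.009)/1.667 = 0.12.
Precision τ = 1/σ² = 1/0.1152² = 75.4.

μ = 0.14, τ = 75.4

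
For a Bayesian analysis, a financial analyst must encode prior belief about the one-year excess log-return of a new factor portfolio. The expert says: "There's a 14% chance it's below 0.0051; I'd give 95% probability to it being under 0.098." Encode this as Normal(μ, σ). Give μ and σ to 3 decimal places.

μ = 0.042, σ = 0.034

The p-quantile of Normal(μ,σ) is μ + z_p·σ, with z_{0.14} = -1.08 and z_{0.95} = 1.645.
Eliminate σ: μ = (z₂·x₁ − z₁·x₂)/(z₂ − z₁) = (1.645·0.0051 − (-1.08)·0.098)/2.725 = 0.042.
Then σ = (x₂ − x₁)/(z₂ − z₁) = (0.098 − 0.0051)/2.725 = 0.034.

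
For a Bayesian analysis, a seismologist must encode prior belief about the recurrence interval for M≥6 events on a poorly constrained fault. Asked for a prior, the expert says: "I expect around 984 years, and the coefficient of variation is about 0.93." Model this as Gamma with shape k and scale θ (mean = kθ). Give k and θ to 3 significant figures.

For Gamma(k, scale θ): mean = kθ, variance = kθ², so CV = 1/√k.
CV = 0.93, hence k = 1/CV² = 1.16.
Then θ = mean/k = 984/1.16 = 851.

k ≈ 1.16, θ ≈ 851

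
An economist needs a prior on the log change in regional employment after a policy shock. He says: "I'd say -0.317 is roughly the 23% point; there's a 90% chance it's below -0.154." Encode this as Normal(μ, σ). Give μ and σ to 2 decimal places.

μ = -0.26, σ = 0.08

The p-quantile of Normal(μ,σ) is μ + z_p·σ, with z_{0.23} = -0.7388 and z_{0.9} = 1.282.
Eliminate σ: μ = (z₂·x₁ − z₁·x₂)/(z₂ − z₁) = (1.282·-0.317 − (-0.7388)·-0.154)/2.02 = -0.26.
Then σ = (x₂ − x₁)/(z₂ − z₁) = (-0.154 − -0.317)/2.02 = 0.08.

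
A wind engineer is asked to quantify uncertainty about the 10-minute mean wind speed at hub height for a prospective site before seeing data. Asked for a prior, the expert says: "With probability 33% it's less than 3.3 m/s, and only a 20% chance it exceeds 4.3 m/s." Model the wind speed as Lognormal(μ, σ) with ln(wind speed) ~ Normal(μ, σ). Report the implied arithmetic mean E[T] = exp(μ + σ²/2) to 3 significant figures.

If T ~ Lognormal(μ,σ) then ln T ~ Normal(μ,σ), so the p-quantile of ln T is μ + z_p·σ.
ln(3.3) = 1.194 and ln(4.3) = 1.459; z_{0.33} = -0.4399, z_{0.8} = 0.8416.
σ = (1.459 − 1.194)/(0.8416 − (-0.4399)) = 0.207.
μ = 1.194 − (-0.4399)·0.207 = 1.285.
E[T] = exp(μ + σ²/2) = exp(1.285 + 0.0213) = 3.69 m/s.

E[T] ≈ 3.69 m/s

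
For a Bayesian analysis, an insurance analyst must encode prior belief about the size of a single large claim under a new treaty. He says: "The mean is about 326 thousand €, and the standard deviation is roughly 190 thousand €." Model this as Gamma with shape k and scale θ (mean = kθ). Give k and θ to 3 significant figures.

For Gamma(k, scale θ): mean = kθ, variance = kθ², so CV = 1/√k.
CV = SD/mean = 190/326 = 0.5828, hence k = 1/CV² = 2.94.
Then θ = mean/k = 326/2.94 = 111.

k ≈ 2.94, θ ≈ 111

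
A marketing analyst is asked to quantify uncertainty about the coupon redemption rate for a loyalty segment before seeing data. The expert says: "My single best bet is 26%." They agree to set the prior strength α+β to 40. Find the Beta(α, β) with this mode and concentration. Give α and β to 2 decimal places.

For α,β > 1 the Beta mode is (α−1)/(α+β−2). With α+β = 40, the mode is (α−1)/38.
Set (α−1)/38 = 0.26 → α = 1 + 0.26·38 = 10.88.
β = 40 − α = 29.12.

α = 10.88, β = 29.12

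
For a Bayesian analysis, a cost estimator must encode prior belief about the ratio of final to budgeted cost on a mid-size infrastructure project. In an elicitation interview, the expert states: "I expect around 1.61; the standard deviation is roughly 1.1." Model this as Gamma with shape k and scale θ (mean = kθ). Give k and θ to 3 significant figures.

k ≈ 2.14, θ ≈ 0.752

For Gamma(k, scale θ): mean = kθ, variance = kθ², so CV = 1/√k.
CV = SD/mean = 1.1/1.61 = 0.6832, hence k = 1/CV² = 2.14.
Then θ = mean/k = 1.61/2.14 = 0.752.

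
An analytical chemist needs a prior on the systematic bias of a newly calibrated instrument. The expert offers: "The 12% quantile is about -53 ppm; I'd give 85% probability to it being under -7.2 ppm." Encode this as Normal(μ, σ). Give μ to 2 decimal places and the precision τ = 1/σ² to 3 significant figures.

μ = -28.67, τ = 0.00233

The p-quantile of Normal(μ,σ) is μ + z_p·σ, with z_{0.12} = -1.175 and z_{0.85} = 1.036.
Eliminate σ: μ = (z₂·x₁ − z₁·x₂)/(z₂ − z₁) = (1.036·-53 − (-1.175)·-7.2)/2.211 = -28.67.
Then σ = (x₂ − x₁)/(z₂ − z₁) = (-7.2 − -53)/2.211 = 20.71.
Precision τ = 1/σ² = 1/20.71² = 0.00233.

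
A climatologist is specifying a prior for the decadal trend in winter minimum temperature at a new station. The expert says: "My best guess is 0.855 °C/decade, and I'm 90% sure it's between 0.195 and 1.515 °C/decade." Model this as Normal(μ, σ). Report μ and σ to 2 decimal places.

μ = 0.85, σ = 0.40

A symmetric 90% interval runs μ ± z·σ with z = 1.645.
Half-width = 0.66, so σ = 0.66/1.645 = 0.40.
μ is the stated best guess, 0.85.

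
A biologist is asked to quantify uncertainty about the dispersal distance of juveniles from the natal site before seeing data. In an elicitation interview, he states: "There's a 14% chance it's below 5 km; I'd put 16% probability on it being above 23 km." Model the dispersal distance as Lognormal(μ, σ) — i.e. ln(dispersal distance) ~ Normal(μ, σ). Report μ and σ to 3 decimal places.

If T ~ Lognormal(μ,σ) then ln T ~ Normal(μ,σ), so the p-quantile of ln T is μ + z_p·σ.
ln(5) = 1.609 and ln(23) = 3.135; z_{0.14} = -1.08, z_{0.84} = 0.9945.
σ = (3.135 − 1.609)/(0.9945 − (-1.08)) = 0.736.
μ = 1.609 − (-1.08)·0.736 = 2.404.

μ ≈ 2.404, σ ≈ 0.736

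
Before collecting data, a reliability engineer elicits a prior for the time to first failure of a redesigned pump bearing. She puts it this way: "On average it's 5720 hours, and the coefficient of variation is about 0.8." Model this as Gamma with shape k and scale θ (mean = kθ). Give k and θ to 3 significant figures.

k ≈ 1.56, θ ≈ 3660

For Gamma(k, scale θ): mean = kθ, variance = kθ², so CV = 1/√k.
CV = 0.8, hence k = 1/CV² = 1.56.
Then θ = mean/k = 5720/1.56 = 3660.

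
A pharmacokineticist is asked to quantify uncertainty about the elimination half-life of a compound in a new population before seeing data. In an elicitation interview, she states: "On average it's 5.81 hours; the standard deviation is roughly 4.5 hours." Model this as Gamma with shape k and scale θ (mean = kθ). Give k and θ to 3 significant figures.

k ≈ 1.67, θ ≈ 3.49

For Gamma(k, scale θ): mean = kθ, variance = kθ², so CV = 1/√k.
CV = SD/mean = 4.5/5.81 = 0.7745, hence k = 1/CV² = 1.67.
Then θ = mean/k = 5.81/1.67 = 3.49.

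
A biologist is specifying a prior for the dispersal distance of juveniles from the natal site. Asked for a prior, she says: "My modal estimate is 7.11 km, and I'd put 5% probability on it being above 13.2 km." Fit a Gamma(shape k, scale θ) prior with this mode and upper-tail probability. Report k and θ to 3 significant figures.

k ≈ 8.27, θ ≈ 0.978

Gamma(k,θ) with k>1 has mode (k−1)θ, so θ = 7.11/(k−1).
Need P(X < 13.2) = 0.95 with θ tied to k this way. Start at k = 2, θ = 7.11: P(X<13.2) ≈ 0.554.
Too low — raise k to concentrate. Iterating converges to k ≈ 8.27.
Then θ = 7.11/(8.27−1) ≈ 0.978.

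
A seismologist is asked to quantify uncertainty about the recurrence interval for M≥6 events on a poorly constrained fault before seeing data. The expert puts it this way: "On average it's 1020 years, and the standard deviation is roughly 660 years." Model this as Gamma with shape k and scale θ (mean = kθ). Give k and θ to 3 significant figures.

k ≈ 2.39, θ ≈ 427

For Gamma(k, scale θ): mean = kθ, variance = kθ², so CV = 1/√k.
CV = SD/mean = 660/1020 = 0.6471, hence k = 1/CV² = 2.39.
Then θ = mean/k = 1020/2.39 = 427.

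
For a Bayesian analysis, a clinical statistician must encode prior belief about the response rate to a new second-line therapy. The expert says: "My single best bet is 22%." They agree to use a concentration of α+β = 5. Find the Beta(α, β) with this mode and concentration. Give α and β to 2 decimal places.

For α,β > 1 the Beta mode is (α−1)/(α+β−2). With α+β = 5, the mode is (α−1)/3.
Set (α−1)/3 = 0.22 → α = 1 + 0.22·3 = 1.66.
β = 5 − α = 3.34.

α = 1.66, β = 3.34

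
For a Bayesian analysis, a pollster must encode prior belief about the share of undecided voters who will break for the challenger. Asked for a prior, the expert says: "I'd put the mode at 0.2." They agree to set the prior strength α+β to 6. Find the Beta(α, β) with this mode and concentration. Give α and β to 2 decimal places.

α = 1.80, β = 4.20

For α,β > 1 the Beta mode is (α−1)/(α+β−2). With α+β = 6, the mode is (α−1)/4.
Set (α−1)/4 = 0.2 → α = 1 + 0.2·4 = 1.80.
β = 6 − α = 4.20.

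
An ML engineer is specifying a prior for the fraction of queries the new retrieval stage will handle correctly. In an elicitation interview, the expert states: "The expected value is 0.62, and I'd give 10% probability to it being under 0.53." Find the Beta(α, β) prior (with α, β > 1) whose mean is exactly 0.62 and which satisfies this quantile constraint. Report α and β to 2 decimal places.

With mean 0.62 fixed, write α = 0.62s, β = 0.38s where s = α+β.
Need P(θ < 0.53) = 0.1 under Beta(0.62s, 0.38s). Normal approximation: (q−m)/√(m(1−m)/s) ≈ z_{0.1} = -1.28, so s ≈ 0.62·0.38·(-1.28)²/(0.53−0.62)² = 47.8.
At s = 47.8: P(θ<0.53) ≈ 0.102. Adjusting to match 0.1 gives s ≈ 48.55.
So α = 0.62·48.55 ≈ 30.10, β = 0.38·48.55 ≈ 18.45.

α ≈ 30.10, β ≈ 18.45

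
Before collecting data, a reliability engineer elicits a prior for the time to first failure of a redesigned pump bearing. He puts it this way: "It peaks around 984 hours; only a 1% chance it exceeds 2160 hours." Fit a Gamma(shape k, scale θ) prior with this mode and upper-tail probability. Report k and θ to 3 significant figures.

k ≈ 8.8, θ ≈ 126

Gamma(k,θ) with k>1 has mode (k−1)θ, so θ = 984/(k−1).
Need P(X < 2160) = 0.99 with θ tied to k this way. Start at k = 2, θ = 984: P(X<2160) ≈ 0.644.
Too low — raise k to concentrate. Iterating converges to k ≈ 8.8.
Then θ = 984/(8.8−1) ≈ 126.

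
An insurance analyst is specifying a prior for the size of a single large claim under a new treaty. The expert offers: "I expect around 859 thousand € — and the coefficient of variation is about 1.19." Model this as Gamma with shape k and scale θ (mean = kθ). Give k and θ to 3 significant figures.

k ≈ 0.706, θ ≈ 1220

For Gamma(k, scale θ): mean = kθ, variance = kθ², so CV = 1/√k.
CV = 1.19, hence k = 1/CV² = 0.706.
Then θ = mean/k = 859/0.706 = 1220.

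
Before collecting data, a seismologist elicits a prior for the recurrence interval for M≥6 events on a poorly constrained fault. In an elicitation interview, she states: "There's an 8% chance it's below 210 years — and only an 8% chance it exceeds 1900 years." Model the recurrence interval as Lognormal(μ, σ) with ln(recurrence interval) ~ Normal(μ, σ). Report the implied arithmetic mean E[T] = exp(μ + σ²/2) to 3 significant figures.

If T ~ Lognormal(μ,σ) then ln T ~ Normal(μ,σ), so the p-quantile of ln T is μ + z_p·σ.
ln(210) = 5.347 and ln(1900) = 7.55; z_{0.08} = -1.405, z_{0.92} = 1.405.
σ = (7.55 − 5.347)/(1.405 − (-1.405)) = 0.784.
μ = 5.347 − (-1.405)·0.784 = 6.448.
E[T] = exp(μ + σ²/2) = exp(6.448 + 0.3071) = 859 years.

E[T] ≈ 859 years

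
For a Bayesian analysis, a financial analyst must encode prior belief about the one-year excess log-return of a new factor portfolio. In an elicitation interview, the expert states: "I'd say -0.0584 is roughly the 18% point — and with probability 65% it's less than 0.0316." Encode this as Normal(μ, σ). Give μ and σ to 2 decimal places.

For Normal(μ,σ), the p-quantile is μ + z_p·σ. Here z_{0.18} = -0.9154, z_{0.65} = 0.3853.
So -0.0584 = μ − 0.9154σ and 0.0316 = μ + 0.3853σ.
Subtracting: σ = (0.0316 − -0.0584)/(0.3853 − (-0.9154)) = 0.07.
Then μ = -0.0584 − (-0.9154)·0.07 = 0.00.

μ = 0.00, σ = 0.07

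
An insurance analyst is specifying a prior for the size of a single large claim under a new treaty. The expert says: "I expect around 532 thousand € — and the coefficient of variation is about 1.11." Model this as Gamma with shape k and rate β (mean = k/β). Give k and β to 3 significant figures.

k ≈ 0.812, β ≈ 0.00153

For Gamma(k, rate β): mean = k/β, variance = k/β², so CV = 1/√k.
CV = 1.11, hence k = 1/CV² = 0.812.
Then β = k/mean = 0.812/532 = 0.00153.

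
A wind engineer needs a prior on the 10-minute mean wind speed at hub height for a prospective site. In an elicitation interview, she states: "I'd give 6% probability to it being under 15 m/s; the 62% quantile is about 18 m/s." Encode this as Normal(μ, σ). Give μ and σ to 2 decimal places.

The p-quantile of Normal(μ,σ) is μ + z_p·σ, with z_{0.06} = -1.555 and z_{0.62} = 0.3055.
Eliminate σ: μ = (z₂·x₁ − z₁·x₂)/(z₂ − z₁) = (0.3055·15 − (-1.555)·18)/1.86 = 17.51.
Then σ = (x₂ − x₁)/(z₂ − z₁) = (18 − 15)/1.86 = 1.61.

μ = 17.51, σ = 1.61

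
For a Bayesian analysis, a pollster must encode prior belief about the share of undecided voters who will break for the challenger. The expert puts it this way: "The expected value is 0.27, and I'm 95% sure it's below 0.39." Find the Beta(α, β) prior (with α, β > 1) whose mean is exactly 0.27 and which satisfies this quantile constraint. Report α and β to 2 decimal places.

α ≈ 10.88, β ≈ 29.42

With mean 0.27 fixed, write α = 0.27s, β = 0.73s where s = α+β.
Need P(θ < 0.39) = 0.95 under Beta(0.27s, 0.73s). Normal approximation: (q−m)/√(m(1−m)/s) ≈ z_{0.95} = 1.64, so s ≈ 0.27·0.73·(1.64)²/(0.39−0.27)² = 37.0.
At s = 37.0: P(θ<0.39) ≈ 0.943. Adjusting to match 0.95 gives s ≈ 40.31.
So α = 0.27·40.31 ≈ 10.88, β = 0.73·40.31 ≈ 29.42.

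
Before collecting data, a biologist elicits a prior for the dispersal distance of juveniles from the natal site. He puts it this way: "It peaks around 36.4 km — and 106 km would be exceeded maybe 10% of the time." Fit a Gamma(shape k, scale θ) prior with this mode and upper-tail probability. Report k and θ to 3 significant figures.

k ≈ 2.67, θ ≈ 21.8

Gamma(k,θ) with k>1 has mode (k−1)θ, so θ = 36.4/(k−1).
Need P(X < 106) = 0.9 with θ tied to k this way. Start at k = 2, θ = 36.4: P(X<106) ≈ 0.787.
Too low — raise k to concentrate. Iterating converges to k ≈ 2.67.
Then θ = 36.4/(2.67−1) ≈ 21.8.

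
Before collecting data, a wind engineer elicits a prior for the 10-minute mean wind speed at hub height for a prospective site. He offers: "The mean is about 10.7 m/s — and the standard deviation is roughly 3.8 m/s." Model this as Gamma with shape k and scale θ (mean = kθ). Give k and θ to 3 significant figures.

k ≈ 7.93, θ ≈ 1.35

For Gamma(k, scale θ): mean = kθ, variance = kθ², so CV = 1/√k.
CV = SD/mean = 3.8/10.7 = 0.3551, hence k = 1/CV² = 7.93.
Then θ = mean/k = 10.7/7.93 = 1.35.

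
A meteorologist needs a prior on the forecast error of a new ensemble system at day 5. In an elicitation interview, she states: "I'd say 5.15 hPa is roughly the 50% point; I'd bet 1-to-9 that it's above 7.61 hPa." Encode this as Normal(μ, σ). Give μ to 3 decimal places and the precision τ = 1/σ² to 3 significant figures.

μ = 5.150, τ = 0.271

The p-quantile of Normal(μ,σ) is μ + z_p·σ, with z_{0.5} = 0 and z_{0.9} = 1.282.
Eliminate σ: μ = (z₂·x₁ − z₁·x₂)/(z₂ − z₁) = (1.282·5.15 − (0)·7.61)/1.282 = 5.150.
Then σ = (x₂ − x₁)/(z₂ − z₁) = (7.61 − 5.15)/1.282 = 1.920.
Precision τ = 1/σ² = 1/1.92² = 0.271.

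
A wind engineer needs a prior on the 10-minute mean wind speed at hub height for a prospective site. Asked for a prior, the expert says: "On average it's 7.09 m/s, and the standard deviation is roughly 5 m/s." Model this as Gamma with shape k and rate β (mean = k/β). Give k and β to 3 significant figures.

For Gamma(k, rate β): mean = k/β, variance = k/β², so CV = 1/√k.
CV = SD/mean = 5/7.09 = 0.7052, hence k = 1/CV² = 2.01.
Then β = k/mean = 2.01/7.09 = 0.284.

k ≈ 2.01, β ≈ 0.284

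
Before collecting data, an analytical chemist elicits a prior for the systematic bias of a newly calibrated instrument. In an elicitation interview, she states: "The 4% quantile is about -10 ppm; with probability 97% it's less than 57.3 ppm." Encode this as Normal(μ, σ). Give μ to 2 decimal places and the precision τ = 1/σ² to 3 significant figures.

The p-quantile of Normal(μ,σ) is μ + z_p·σ, with z_{0.04} = -1.751 and z_{0.97} = 1.881.
Eliminate σ: μ = (z₂·x₁ − z₁·x₂)/(z₂ − z₁) = (1.881·-10 − (-1.751)·57.3)/3.631 = 22.44.
Then σ = (x₂ − x₁)/(z₂ − z₁) = (57.3 − -10)/3.631 = 18.53.
Precision τ = 1/σ² = 1/18.53² = 0.00291.

μ = 22.44, τ = 0.00291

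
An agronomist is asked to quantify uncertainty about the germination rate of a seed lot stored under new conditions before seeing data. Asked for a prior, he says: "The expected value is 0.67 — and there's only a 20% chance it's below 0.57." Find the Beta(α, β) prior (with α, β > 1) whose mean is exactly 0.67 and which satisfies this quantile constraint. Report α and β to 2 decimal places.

With mean 0.67 fixed, write α = 0.67s, β = 0.33s where s = α+β.
Need P(θ < 0.57) = 0.2 under Beta(0.67s, 0.33s). Normal approximation: (q−m)/√(m(1−m)/s) ≈ z_{0.2} = -0.842, so s ≈ 0.67·0.33·(-0.842)²/(0.57−0.67)² = 15.7.
At s = 15.7: P(θ<0.57) ≈ 0.195. Adjusting to match 0.2 gives s ≈ 15.00.
So α = 0.67·15.00 ≈ 10.05, β = 0.33·15.00 ≈ 4.95.

α ≈ 10.05, β ≈ 4.95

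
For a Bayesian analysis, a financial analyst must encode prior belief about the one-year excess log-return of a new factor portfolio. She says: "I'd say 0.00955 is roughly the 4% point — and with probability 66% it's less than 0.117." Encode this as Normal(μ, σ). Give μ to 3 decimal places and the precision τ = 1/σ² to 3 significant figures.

For Normal(μ,σ), the p-quantile is μ + z_p·σ. Here z_{0.04} = -1.751, z_{0.66} = 0.4125.
So 0.00955 = μ − 1.751σ and 0.117 = μ + 0.4125σ.
Subtracting: σ = (0.117 − 0.00955)/(0.4125 − (-1.751)) = 0.050.
Then μ = 0.00955 − (-1.751)·0.050 = 0.097.
Precision τ = 1/σ² = 1/0.04967² = 405.

μ = 0.097, τ = 405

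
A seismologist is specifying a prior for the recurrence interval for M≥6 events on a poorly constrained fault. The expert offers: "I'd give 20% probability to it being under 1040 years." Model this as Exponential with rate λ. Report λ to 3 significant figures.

λ ≈ 0.000215

P(T < 1040.0) = 1 − e^(−λ·1040.0) = 0.2, so λ = −ln(1−0.2)/1040.0 = −ln(0.8)/1040.0 = 0.000215.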